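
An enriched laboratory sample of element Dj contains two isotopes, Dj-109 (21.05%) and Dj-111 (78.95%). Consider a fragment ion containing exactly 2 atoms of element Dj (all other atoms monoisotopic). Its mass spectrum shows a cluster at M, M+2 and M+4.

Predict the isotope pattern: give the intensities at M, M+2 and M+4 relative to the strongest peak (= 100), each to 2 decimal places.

7.11 : 53.32 : 100.00

Expanding (0.2105 + 0.7895)^2:
P(M) = 0.2105^2 = 0.044310
P(M+2) = 2 × 0.2105^1 × 0.7895^1 = 0.332380
P(M+4) = 0.7895^2 = 0.623310
The M+4 peak is largest (0.623310); scaling to 100 gives 7.11 : 53.32 : 100.00.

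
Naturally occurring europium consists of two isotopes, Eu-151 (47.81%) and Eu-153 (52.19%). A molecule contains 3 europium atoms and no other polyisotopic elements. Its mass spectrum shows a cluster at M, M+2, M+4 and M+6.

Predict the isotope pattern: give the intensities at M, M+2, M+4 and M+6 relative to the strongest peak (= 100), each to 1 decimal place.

Each Eu atom is independently Eu-151 (p = 0.4781) or Eu-153 (q = 0.5219); the cluster is the binomial expansion (p + q)^3.
P(M) = 0.4781^3 = 0.109284
P(M+2) = 3 × 0.4781^2 × 0.5219^1 = 0.357887
P(M+4) = 3 × 0.4781^1 × 0.5219^2 = 0.390674
P(M+6) = 0.5219^3 = 0.142155
The M+4 peak is largest (0.390674); scaling to 100 gives 28.0 : 91.6 : 100.0 : 36.4.

28.0 : 91.6 : 100.0 : 36.4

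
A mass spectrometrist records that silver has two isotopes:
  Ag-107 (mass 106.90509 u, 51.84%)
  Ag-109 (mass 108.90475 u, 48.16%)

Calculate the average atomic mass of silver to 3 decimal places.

107.868 u

Average mass = Σ (abundance × isotope mass) = 0.5184 × 106.90509 + 0.4816 × 108.90475
= 55.419599 + 52.448528 = 107.868127 u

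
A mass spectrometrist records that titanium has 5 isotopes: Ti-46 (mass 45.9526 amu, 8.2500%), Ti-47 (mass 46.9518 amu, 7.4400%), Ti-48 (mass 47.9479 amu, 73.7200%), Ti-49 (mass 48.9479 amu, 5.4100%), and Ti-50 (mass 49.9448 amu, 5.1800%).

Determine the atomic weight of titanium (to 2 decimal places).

The abundance-weighted mean is 0.082500 × 45.9526 + 0.074400 × 46.9518 + 0.737200 × 47.9479 + 0.054100 × 48.9479 + 0.051800 × 49.9448
= 3.79109 + 3.49321 + 35.34719 + 2.64808 + 2.58714 = 47.86671 amu

47.87 amu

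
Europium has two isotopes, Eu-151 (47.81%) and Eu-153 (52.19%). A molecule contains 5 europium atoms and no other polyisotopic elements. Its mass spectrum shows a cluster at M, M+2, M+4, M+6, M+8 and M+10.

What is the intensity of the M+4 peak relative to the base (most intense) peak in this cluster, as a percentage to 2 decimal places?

Binomial terms of (0.4781 + 0.5219)^5: M 0.0250, M+2 0.1363, M+4 0.2977, M+6 0.3249, M+8 0.1774, M+10 0.0387 → M+6 is the base peak.
P(M+6) = C(5,3) × 0.4781^2 × 0.5219^3 = 10 × 0.22857961 × 0.14215492 = 0.324937 (base)
P(M+4) = C(5,2) × 0.4781^3 × 0.5219^2 = 10 × 0.10928391 × 0.27237961 = 0.297667
Relative intensity = 0.297667 / 0.324937 × 100 = 91.61

91.61%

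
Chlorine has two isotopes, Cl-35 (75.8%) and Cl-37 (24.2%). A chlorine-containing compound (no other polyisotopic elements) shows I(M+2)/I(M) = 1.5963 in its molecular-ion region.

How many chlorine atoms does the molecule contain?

With n Cl atoms, P(M+2)/P(M) = C(n,1)·p^(n−1)q / p^n = n·q/p = n · 0.242/0.758.
n = 1.5963 × 0.758/0.242 = 5.00 ≈ 5

5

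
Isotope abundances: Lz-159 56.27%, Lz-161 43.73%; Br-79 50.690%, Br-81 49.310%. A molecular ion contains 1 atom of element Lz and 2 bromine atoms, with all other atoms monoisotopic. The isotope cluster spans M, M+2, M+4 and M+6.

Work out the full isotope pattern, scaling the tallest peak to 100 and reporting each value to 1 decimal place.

Element Lz pattern (n=1): 0.5627 : 0.4373
Bromine pattern (n=2): 0.25694761 : 0.49990478 : 0.24314761
Convolve the two distributions (both contribute in 2-u steps):
  M: 0.5627×0.25694761 = 0.144584
  M+2: 0.5627×0.49990478 + 0.4373×0.25694761 = 0.393660
  M+4: 0.5627×0.24314761 + 0.4373×0.49990478 = 0.355428
  M+6: 0.4373×0.24314761 = 0.106328
Scale to base peak (0.393660) = 100: 36.7 : 100.0 : 90.3 : 27.0

36.7 : 100.0 : 90.3 : 27.0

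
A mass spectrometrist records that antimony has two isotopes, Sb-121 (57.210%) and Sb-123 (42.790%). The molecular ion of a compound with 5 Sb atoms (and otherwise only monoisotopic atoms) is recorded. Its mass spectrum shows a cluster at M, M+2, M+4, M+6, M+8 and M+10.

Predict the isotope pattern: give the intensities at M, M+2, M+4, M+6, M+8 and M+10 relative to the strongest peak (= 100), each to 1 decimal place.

17.9 : 66.8 : 100.0 : 74.8 : 28.0 : 4.2

Each Sb atom is independently Sb-121 (p = 0.57210) or Sb-123 (q = 0.42790); the cluster is the binomial expansion (p + q)^5.
P(M) = 0.57210^5 = 0.061286
P(M+2) = 5 × 0.57210^4 × 0.42790^1 = 0.229192
P(M+4) = 10 × 0.57210^3 × 0.42790^2 = 0.342847
P(M+6) = 10 × 0.57210^2 × 0.42790^3 = 0.256431
P(M+8) = 5 × 0.57210^1 × 0.42790^4 = 0.095898
P(M+10) = 0.42790^5 = 0.014345
The M+4 peak is largest (0.342847); scaling to 100 gives 17.9 : 66.8 : 100.0 : 74.8 : 28.0 : 4.2.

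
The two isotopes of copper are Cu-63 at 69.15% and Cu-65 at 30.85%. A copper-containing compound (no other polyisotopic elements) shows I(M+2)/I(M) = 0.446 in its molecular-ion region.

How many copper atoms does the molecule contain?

1

With n Cu atoms, P(M+2)/P(M) = C(n,1)·p^(n−1)q / p^n = n·q/p = n · 0.3085/0.6915.
n = 0.446 × 0.6915/0.3085 = 1.00 ≈ 1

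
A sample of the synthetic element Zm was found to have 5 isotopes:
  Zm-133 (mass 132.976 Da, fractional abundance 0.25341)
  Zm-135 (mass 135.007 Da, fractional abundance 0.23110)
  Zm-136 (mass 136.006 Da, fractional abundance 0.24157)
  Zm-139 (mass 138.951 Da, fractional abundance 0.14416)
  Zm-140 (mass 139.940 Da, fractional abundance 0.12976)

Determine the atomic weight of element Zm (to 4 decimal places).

135.9423 Da

The abundance-weighted mean is 0.25341 × 132.976 + 0.23110 × 135.007 + 0.24157 × 136.006 + 0.14416 × 138.951 + 0.12976 × 139.940
= 33.69745 + 31.20012 + 32.85497 + 20.03118 + 18.15861 = 135.94233 Da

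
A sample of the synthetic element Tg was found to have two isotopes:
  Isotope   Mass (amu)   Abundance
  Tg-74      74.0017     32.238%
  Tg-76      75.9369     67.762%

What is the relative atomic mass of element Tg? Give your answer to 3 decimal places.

The abundance-weighted mean is 0.32238 × 74.0017 + 0.67762 × 75.9369
= 23.85667 + 51.45636 = 75.31303 amu

75.313 amu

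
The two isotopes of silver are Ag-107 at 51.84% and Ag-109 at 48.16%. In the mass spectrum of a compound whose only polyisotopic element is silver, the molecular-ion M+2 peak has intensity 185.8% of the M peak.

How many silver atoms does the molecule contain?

2

The M+2/M ratio from n Ag atoms is n · q/p = n · 0.4816/0.5184.
n = 1.858 × 0.5184/0.4816 = 2.00 ≈ 2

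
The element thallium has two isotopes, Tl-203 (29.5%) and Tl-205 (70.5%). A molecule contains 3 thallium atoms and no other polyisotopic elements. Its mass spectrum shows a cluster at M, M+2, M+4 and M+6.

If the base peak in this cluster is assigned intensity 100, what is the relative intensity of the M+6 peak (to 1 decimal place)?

79.7

(0.295 + 0.705)^3 gives M 0.0257, M+2 0.1841, M+4 0.4399, M+6 0.3504; the largest is M+4.
P(M+4) = C(3,2) × 0.295^1 × 0.705^2 = 3 × 0.2950 × 0.497025 = 0.439867 (base)
P(M+6) = C(3,3) × 0.295^0 × 0.705^3 = 1 × 1.0000 × 0.35040263 = 0.350403
Relative intensity = 0.350403 / 0.439867 × 100 = 79.7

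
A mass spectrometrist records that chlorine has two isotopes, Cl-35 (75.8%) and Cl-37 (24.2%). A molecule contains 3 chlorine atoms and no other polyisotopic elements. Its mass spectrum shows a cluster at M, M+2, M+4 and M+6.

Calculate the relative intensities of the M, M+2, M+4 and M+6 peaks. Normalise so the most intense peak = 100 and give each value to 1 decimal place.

100.0 : 95.8 : 30.6 : 3.3

Expanding (0.758 + 0.242)^3:
P(M) = 0.758^3 = 0.435520
P(M+2) = 3 × 0.758^2 × 0.242^1 = 0.417133
P(M+4) = 3 × 0.758^1 × 0.242^2 = 0.133175
P(M+6) = 0.242^3 = 0.014172
The M peak is largest (0.435520); scaling to 100 gives 100.0 : 95.8 : 30.6 : 3.3.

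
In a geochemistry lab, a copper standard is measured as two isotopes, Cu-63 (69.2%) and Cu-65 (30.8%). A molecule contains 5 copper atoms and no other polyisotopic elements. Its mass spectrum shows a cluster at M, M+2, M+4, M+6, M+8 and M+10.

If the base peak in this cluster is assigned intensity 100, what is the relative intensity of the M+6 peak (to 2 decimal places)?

Term probabilities: M 0.1587, M+2 0.3531, M+4 0.3144, M+6 0.1399, M+8 0.0311, M+10 0.0028. Base peak = M+2.
P(M+2) = C(5,1) × 0.692^4 × 0.308^1 = 5 × 0.22931073 × 0.3080 = 0.353139 (base)
P(M+6) = C(5,3) × 0.692^2 × 0.308^3 = 10 × 0.478864 × 0.02921811 = 0.139915
Relative intensity = 0.139915 / 0.353139 × 100 = 39.62

39.62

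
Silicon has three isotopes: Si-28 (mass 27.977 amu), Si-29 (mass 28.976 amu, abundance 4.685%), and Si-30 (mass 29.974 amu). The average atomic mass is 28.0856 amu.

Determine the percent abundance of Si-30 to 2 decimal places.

3.09%

Let x and y be the fractions of Si-28 and Si-30. Then x + y = 1 − 0.04685 = 0.95315 and 27.977x + 29.974y = 28.0856 − 0.04685×28.976 = 26.7280744.
Substituting: 27.977x + 29.974(0.95315 − x) = 26.7280744
(27.977 − 29.974)x = -1.8416437  ⇒  x = 0.92221, y = 0.03094
Si-28: 92.22%, Si-30: 3.09%.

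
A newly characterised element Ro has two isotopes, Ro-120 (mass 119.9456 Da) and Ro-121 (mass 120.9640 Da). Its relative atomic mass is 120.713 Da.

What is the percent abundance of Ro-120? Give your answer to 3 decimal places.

Writing the weighted mean with unknown fraction x of Ro-120:
119.9456·x + 120.9640·(1 − x) = 120.713
(119.9456 − 120.9640)·x = 120.713 − 120.9640
x = -0.2510 / -1.0184 = 0.24647 → 24.647% Ro-120, 75.353% Ro-121.

24.647%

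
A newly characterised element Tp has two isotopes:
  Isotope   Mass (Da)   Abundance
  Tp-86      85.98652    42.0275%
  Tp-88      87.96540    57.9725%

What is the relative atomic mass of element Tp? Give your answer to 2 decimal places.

Ar = Σ fᵢ·mᵢ = 0.420275 × 85.98652 + 0.579725 × 87.96540
= 36.137985 + 50.995742 = 87.133727 Da

87.13 Da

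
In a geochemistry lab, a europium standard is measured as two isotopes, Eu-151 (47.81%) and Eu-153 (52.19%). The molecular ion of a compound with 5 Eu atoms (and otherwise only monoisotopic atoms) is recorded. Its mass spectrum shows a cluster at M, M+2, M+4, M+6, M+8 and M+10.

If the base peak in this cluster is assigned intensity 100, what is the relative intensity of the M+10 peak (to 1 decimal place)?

(0.4781 + 0.5219)^5 gives M 0.0250, M+2 0.1363, M+4 0.2977, M+6 0.3249, M+8 0.1774, M+10 0.0387; the largest is M+6.
P(M+6) = C(5,3) × 0.4781^2 × 0.5219^3 = 10 × 0.22857961 × 0.14215492 = 0.324937 (base)
P(M+10) = C(5,5) × 0.4781^0 × 0.5219^5 = 1 × 1.0000 × 0.0387201 = 0.038720
Relative intensity = 0.038720 / 0.324937 × 100 = 11.9

11.9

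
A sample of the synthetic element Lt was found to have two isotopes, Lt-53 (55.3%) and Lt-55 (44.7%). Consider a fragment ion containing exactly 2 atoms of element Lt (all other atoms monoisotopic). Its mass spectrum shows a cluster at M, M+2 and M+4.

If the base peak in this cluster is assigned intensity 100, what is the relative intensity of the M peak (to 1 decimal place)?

Binomial terms of (0.553 + 0.447)^2: M 0.3058, M+2 0.4944, M+4 0.1998 → M+2 is the base peak.
P(M+2) = C(2,1) × 0.553^1 × 0.447^1 = 2 × 0.5530 × 0.4470 = 0.494382 (base)
P(M) = C(2,0) × 0.553^2 × 0.447^0 = 1 × 0.305809 × 1.0000 = 0.305809
Relative intensity = 0.305809 / 0.494382 × 100 = 61.9

61.9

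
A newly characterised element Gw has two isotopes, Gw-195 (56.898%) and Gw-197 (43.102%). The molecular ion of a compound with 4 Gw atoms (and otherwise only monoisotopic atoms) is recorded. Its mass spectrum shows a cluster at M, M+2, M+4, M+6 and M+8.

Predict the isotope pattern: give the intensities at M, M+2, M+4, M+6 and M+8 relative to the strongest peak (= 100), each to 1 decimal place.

Each Gw atom is independently Gw-195 (p = 0.56898) or Gw-197 (q = 0.43102); the cluster is the binomial expansion (p + q)^4.
P(M) = 0.56898^4 = 0.104806
P(M+2) = 4 × 0.56898^3 × 0.43102^1 = 0.317577
P(M+4) = 6 × 0.56898^2 × 0.43102^2 = 0.360861
P(M+6) = 4 × 0.56898^1 × 0.43102^3 = 0.182242
P(M+8) = 0.43102^4 = 0.034514
The M+4 peak is largest (0.360861); scaling to 100 gives 29.0 : 88.0 : 100.0 : 50.5 : 9.6.

29.0 : 88.0 : 100.0 : 50.5 : 9.6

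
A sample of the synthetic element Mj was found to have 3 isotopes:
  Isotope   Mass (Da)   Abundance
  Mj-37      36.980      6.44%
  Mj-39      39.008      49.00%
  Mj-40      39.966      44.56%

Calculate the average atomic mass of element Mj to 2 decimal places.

39.30 Da

Average mass = Σ (abundance × isotope mass) = 0.0644 × 36.980 + 0.4900 × 39.008 + 0.4456 × 39.966
= 2.3815 + 19.1139 + 17.8088 = 39.3042 Da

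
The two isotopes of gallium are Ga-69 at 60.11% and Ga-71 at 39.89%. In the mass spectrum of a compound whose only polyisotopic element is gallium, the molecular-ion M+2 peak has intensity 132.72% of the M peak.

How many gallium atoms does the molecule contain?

2

The M+2/M ratio from n Ga atoms is n · q/p = n · 0.3989/0.6011.
n = 1.3272 × 0.6011/0.3989 = 2.00 ≈ 2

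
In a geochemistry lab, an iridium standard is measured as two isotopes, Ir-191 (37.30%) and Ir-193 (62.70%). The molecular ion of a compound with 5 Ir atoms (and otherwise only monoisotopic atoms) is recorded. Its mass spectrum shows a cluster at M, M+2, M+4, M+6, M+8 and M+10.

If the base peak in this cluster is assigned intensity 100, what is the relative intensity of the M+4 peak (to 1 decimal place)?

Term probabilities: M 0.0072, M+2 0.0607, M+4 0.2040, M+6 0.3429, M+8 0.2882, M+10 0.0969. Base peak = M+6.
P(M+6) = C(5,3) × 0.3730^2 × 0.6270^3 = 10 × 0.139129 × 0.24649188 = 0.342942 (base)
P(M+4) = C(5,2) × 0.3730^3 × 0.6270^2 = 10 × 0.05189512 × 0.393129 = 0.204015
Relative intensity = 0.204015 / 0.342942 × 100 = 59.5

59.5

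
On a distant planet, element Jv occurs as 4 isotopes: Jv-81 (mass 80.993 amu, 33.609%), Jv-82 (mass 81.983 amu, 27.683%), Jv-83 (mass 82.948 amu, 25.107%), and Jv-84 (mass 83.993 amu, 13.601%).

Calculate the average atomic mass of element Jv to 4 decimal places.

82.1659 amu

Weight each isotope mass by its fractional abundance: 0.33609 × 80.993 + 0.27683 × 81.983 + 0.25107 × 82.948 + 0.13601 × 83.993
= 27.22094 + 22.69535 + 20.82575 + 11.42389 = 82.16593 amu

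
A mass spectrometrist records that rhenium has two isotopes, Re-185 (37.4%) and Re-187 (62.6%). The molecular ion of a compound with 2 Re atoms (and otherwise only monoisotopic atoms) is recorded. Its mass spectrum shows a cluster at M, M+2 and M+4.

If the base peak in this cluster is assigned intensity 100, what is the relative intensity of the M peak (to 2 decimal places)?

29.87

Term probabilities: M 0.1399, M+2 0.4682, M+4 0.3919. Base peak = M+2.
P(M+2) = C(2,1) × 0.374^1 × 0.626^1 = 2 × 0.3740 × 0.6260 = 0.468248 (base)
P(M) = C(2,0) × 0.374^2 × 0.626^0 = 1 × 0.139876 × 1.0000 = 0.139876
Relative intensity = 0.139876 / 0.468248 × 100 = 29.87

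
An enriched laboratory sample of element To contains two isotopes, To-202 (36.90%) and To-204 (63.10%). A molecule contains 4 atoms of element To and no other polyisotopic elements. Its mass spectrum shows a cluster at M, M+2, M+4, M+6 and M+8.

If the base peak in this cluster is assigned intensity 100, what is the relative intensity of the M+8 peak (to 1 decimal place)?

42.8

Term probabilities: M 0.0185, M+2 0.1268, M+4 0.3253, M+6 0.3708, M+8 0.1585. Base peak = M+6.
P(M+6) = C(4,3) × 0.3690^1 × 0.6310^3 = 4 × 0.3690 × 0.25123959 = 0.370830 (base)
P(M+8) = C(4,4) × 0.3690^0 × 0.6310^4 = 1 × 1.0000 × 0.15853218 = 0.158532
Relative intensity = 0.158532 / 0.370830 × 100 = 42.8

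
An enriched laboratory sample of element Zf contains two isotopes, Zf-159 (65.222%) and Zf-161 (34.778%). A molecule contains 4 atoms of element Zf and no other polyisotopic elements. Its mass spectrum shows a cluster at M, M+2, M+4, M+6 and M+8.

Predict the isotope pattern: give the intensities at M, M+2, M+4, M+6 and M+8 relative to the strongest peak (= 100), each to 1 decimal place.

Each Zf atom is independently Zf-159 (p = 0.65222) or Zf-161 (q = 0.34778); the cluster is the binomial expansion (p + q)^4.
P(M) = 0.65222^4 = 0.180957
P(M+2) = 4 × 0.65222^3 × 0.34778^1 = 0.385964
P(M+4) = 6 × 0.65222^2 × 0.34778^2 = 0.308709
P(M+6) = 4 × 0.65222^1 × 0.34778^3 = 0.109741
P(M+8) = 0.34778^4 = 0.014629
The M+2 peak is largest (0.385964); scaling to 100 gives 46.9 : 100.0 : 80.0 : 28.4 : 3.8.

46.9 : 100.0 : 80.0 : 28.4 : 3.8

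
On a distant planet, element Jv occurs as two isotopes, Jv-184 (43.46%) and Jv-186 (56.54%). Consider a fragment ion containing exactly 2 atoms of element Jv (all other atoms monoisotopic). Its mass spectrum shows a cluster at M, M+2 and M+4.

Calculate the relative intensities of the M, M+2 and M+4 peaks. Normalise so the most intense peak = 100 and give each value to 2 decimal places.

Expanding (0.4346 + 0.5654)^2:
P(M) = 0.4346^2 = 0.188877
P(M+2) = 2 × 0.4346^1 × 0.5654^1 = 0.491446
P(M+4) = 0.5654^2 = 0.319677
The M+2 peak is largest (0.491446); scaling to 100 gives 38.43 : 100.00 : 65.05.

38.43 : 100.00 : 65.05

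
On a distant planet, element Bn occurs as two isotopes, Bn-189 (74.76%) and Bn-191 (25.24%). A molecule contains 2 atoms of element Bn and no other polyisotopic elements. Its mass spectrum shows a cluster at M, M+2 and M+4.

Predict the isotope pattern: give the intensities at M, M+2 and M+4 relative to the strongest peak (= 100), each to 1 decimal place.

Expanding (0.7476 + 0.2524)^2:
P(M) = 0.7476^2 = 0.558906
P(M+2) = 2 × 0.7476^1 × 0.2524^1 = 0.377388
P(M+4) = 0.2524^2 = 0.063706
The M peak is largest (0.558906); scaling to 100 gives 100.0 : 67.5 : 11.4.

100.0 : 67.5 : 11.4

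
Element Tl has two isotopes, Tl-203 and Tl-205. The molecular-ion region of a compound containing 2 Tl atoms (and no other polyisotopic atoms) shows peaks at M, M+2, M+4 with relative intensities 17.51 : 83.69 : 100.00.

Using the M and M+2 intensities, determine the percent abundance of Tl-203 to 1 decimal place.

Let p = fractional abundance of Tl-203. I(M+2)/I(M) = [C(2,1)·p^1·(1−p)] / p^2 = 2·(1−p)/p = 83.69/17.51 = 4.7796
(1−p)/p = 4.7796/2 = 2.3898  ⇒  p = 1/(1 + 2.3898) = 0.2950
Tl-203: 29.5%, Tl-205: 70.5%.

29.5%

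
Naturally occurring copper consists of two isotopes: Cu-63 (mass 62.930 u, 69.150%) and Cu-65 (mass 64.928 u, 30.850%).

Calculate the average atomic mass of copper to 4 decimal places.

63.5464 u

Weight each isotope mass by its fractional abundance: 0.69150 × 62.930 + 0.30850 × 64.928
= 43.51610 + 20.03029 = 63.54639 u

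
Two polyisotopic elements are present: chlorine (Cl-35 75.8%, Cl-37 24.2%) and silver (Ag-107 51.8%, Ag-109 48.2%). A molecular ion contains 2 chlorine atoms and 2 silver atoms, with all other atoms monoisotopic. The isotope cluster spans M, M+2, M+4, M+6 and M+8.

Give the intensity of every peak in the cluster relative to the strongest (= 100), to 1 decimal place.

40.0 : 100.0 : 86.3 : 29.7 : 3.5

Chlorine pattern (n=2): 0.574564 : 0.366872 : 0.058564
Silver pattern (n=2): 0.268324 : 0.499352 : 0.232324
Convolve the two distributions (both contribute in 2-u steps):
  M: 0.574564×0.268324 = 0.154169
  M+2: 0.574564×0.499352 + 0.366872×0.268324 = 0.385350
  M+4: 0.574564×0.232324 + 0.366872×0.499352 + 0.058564×0.268324 = 0.332397
  M+6: 0.366872×0.232324 + 0.058564×0.499352 = 0.114477
  M+8: 0.058564×0.232324 = 0.013606
Scale to base peak (0.385350) = 100: 40.0 : 100.0 : 86.3 : 29.7 : 3.5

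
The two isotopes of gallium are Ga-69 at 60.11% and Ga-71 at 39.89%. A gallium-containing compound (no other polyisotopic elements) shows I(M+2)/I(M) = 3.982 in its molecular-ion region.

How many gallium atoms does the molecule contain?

With n Ga atoms, P(M+2)/P(M) = C(n,1)·p^(n−1)q / p^n = n·q/p = n · 0.3989/0.6011.
n = 3.982 × 0.6011/0.3989 = 6.00 ≈ 6

6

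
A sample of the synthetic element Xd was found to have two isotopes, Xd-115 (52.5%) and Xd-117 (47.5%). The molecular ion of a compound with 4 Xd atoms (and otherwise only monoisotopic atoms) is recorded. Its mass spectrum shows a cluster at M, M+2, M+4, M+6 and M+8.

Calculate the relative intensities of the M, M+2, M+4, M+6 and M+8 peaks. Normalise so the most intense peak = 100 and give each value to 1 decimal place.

The 4 Xd atoms are independent, so intensities follow the terms of (0.525 + 0.475)^4.
P(M) = 0.525^4 = 0.075969
P(M+2) = 4 × 0.525^3 × 0.475^1 = 0.274936
P(M+4) = 6 × 0.525^2 × 0.475^2 = 0.373127
P(M+6) = 4 × 0.525^1 × 0.475^3 = 0.225061
P(M+8) = 0.475^4 = 0.050907
The M+4 peak is largest (0.373127); scaling to 100 gives 20.4 : 73.7 : 100.0 : 60.3 : 13.6.

20.4 : 73.7 : 100.0 : 60.3 : 13.6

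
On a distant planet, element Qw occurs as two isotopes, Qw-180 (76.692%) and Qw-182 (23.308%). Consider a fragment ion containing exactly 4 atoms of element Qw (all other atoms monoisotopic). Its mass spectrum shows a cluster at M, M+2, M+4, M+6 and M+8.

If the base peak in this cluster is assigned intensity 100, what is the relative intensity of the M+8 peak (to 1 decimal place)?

0.7

Binomial terms of (0.76692 + 0.23308)^4: M 0.3459, M+2 0.4205, M+4 0.1917, M+6 0.0388, M+8 0.0030 → M+2 is the base peak.
P(M+2) = C(4,1) × 0.76692^3 × 0.23308^1 = 4 × 0.45107649 × 0.23308 = 0.420548 (base)
P(M+8) = C(4,4) × 0.76692^0 × 0.23308^4 = 1 × 1.0000 × 0.00295135 = 0.002951
Relative intensity = 0.002951 / 0.420548 × 100 = 0.7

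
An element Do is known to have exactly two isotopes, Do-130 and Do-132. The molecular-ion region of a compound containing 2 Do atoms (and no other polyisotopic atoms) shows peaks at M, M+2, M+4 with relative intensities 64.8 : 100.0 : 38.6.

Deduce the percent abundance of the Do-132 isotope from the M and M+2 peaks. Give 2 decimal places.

If p is the fraction of Do that is Do-130, then I(M+2)/I(M) = [C(2,1)·p^1·(1−p)] / p^2 = 2·(1−p)/p = 100.0/64.8 = 1.5432
(1−p)/p = 1.5432/2 = 0.7716  ⇒  p = 1/(1 + 0.7716) = 0.5645
Do-130: 56.45%, Do-132: 43.55%.

43.55%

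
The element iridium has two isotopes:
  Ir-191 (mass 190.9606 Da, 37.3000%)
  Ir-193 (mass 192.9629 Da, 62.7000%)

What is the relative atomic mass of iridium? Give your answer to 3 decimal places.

192.216 Da

Average mass = Σ (abundance × isotope mass) = 0.373000 × 190.9606 + 0.627000 × 192.9629
= 71.22830 + 120.98774 = 192.21604 Da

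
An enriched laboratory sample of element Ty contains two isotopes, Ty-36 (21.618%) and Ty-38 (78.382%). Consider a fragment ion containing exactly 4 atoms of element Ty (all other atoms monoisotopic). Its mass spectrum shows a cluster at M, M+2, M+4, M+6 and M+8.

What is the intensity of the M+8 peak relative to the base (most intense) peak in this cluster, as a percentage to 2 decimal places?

90.64%

Term probabilities: M 0.0022, M+2 0.0317, M+4 0.1723, M+6 0.4164, M+8 0.3775. Base peak = M+6.
P(M+6) = C(4,3) × 0.21618^1 × 0.78382^3 = 4 × 0.21618 × 0.48155847 = 0.416413 (base)
P(M+8) = C(4,4) × 0.21618^0 × 0.78382^4 = 1 × 1.0000 × 0.37745516 = 0.377455
Relative intensity = 0.377455 / 0.416413 × 100 = 90.64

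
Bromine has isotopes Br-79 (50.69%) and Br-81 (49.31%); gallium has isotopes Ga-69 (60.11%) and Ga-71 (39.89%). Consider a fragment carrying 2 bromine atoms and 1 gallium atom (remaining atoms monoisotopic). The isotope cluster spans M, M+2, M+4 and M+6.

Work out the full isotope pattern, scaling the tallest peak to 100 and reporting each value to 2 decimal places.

38.33 : 100.00 : 85.75 : 24.07

Bromine pattern (n=2): 0.25694761 : 0.49990478 : 0.24314761
Gallium pattern (n=1): 0.6011 : 0.3989
Convolve the two distributions (both contribute in 2-u steps):
  M: 0.25694761×0.6011 = 0.154451
  M+2: 0.25694761×0.3989 + 0.49990478×0.6011 = 0.402989
  M+4: 0.49990478×0.3989 + 0.24314761×0.6011 = 0.345568
  M+6: 0.24314761×0.3989 = 0.096992
Scale to base peak (0.402989) = 100: 38.33 : 100.00 : 85.75 : 24.07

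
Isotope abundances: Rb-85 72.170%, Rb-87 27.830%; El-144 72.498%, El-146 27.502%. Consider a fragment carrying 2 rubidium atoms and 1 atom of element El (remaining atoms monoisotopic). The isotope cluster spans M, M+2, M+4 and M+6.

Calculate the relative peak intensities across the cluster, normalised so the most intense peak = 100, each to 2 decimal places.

86.91 : 100.00 : 38.35 : 4.90

Rubidium pattern (n=2): 0.52085089 : 0.40169822 : 0.07745089
Element El pattern (n=1): 0.72498 : 0.27502
Convolve the two distributions (both contribute in 2-u steps):
  M: 0.52085089×0.72498 = 0.377606
  M+2: 0.52085089×0.27502 + 0.40169822×0.72498 = 0.434468
  M+4: 0.40169822×0.27502 + 0.07745089×0.72498 = 0.166625
  M+6: 0.07745089×0.27502 = 0.021301
Scale to base peak (0.434468) = 100: 86.91 : 100.00 : 38.35 : 4.90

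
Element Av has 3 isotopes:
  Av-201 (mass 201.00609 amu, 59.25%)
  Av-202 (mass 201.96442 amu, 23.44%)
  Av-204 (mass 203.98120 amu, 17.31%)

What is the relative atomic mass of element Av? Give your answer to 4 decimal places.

Weight each isotope mass by its fractional abundance: 0.5925 × 201.00609 + 0.2344 × 201.96442 + 0.1731 × 203.98120
= 119.096108 + 47.340460 + 35.309146 = 201.745714 amu

201.7457 amu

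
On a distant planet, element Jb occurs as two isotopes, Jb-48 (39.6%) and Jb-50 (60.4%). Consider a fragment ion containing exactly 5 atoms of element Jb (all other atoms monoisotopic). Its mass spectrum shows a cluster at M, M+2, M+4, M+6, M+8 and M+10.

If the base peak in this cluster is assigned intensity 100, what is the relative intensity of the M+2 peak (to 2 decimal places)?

(0.396 + 0.604)^5 gives M 0.0097, M+2 0.0743, M+4 0.2265, M+6 0.3455, M+8 0.2635, M+10 0.0804; the largest is M+6.
P(M+6) = C(5,3) × 0.396^2 × 0.604^3 = 10 × 0.156816 × 0.22034886 = 0.345542 (base)
P(M+2) = C(5,1) × 0.396^4 × 0.604^1 = 5 × 0.02459126 × 0.6040 = 0.074266
Relative intensity = 0.074266 / 0.345542 × 100 = 21.49

21.49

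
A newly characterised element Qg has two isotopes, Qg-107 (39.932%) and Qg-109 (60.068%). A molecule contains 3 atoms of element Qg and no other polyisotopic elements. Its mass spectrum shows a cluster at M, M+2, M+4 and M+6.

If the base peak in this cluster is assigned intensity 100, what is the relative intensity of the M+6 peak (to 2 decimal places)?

50.14

Binomial terms of (0.39932 + 0.60068)^3: M 0.0637, M+2 0.2873, M+4 0.4322, M+6 0.2167 → M+4 is the base peak.
P(M+4) = C(3,2) × 0.39932^1 × 0.60068^2 = 3 × 0.39932 × 0.36081646 = 0.432244 (base)
P(M+6) = C(3,3) × 0.39932^0 × 0.60068^3 = 1 × 1.0000 × 0.21673523 = 0.216735
Relative intensity = 0.216735 / 0.432244 × 100 = 50.14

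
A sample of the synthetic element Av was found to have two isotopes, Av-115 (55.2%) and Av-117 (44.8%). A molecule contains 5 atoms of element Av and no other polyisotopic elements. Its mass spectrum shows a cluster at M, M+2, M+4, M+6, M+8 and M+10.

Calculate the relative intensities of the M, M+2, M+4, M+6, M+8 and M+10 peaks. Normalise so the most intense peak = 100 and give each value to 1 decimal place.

15.2 : 61.6 : 100.0 : 81.2 : 32.9 : 5.3

The 5 Av atoms are independent, so intensities follow the terms of (0.552 + 0.448)^5.
P(M) = 0.552^5 = 0.051250
P(M+2) = 5 × 0.552^4 × 0.448^1 = 0.207972
P(M+4) = 10 × 0.552^3 × 0.448^2 = 0.337577
P(M+6) = 10 × 0.552^2 × 0.448^3 = 0.273976
P(M+8) = 5 × 0.552^1 × 0.448^4 = 0.111179
P(M+10) = 0.448^5 = 0.018046
The M+4 peak is largest (0.337577); scaling to 100 gives 15.2 : 61.6 : 100.0 : 81.2 : 32.9 : 5.3.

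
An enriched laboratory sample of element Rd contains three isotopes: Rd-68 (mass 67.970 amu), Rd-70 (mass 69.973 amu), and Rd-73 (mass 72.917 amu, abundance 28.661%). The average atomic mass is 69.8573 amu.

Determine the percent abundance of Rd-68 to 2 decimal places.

The remaining 71.339% is split between Rd-68 (fraction x) and Rd-70 (fraction 0.71339 − x).
Substituting: 67.970x + 69.973(0.71339 − x) = 48.95855863
(67.970 − 69.973)x = -0.95947984  ⇒  x = 0.47902, y = 0.23437
Rd-68: 47.90%, Rd-70: 23.44%.

47.90%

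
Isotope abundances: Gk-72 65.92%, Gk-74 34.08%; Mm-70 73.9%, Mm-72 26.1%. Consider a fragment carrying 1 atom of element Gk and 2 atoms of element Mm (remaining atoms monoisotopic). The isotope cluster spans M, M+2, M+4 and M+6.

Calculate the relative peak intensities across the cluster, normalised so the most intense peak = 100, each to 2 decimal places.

81.74 : 100.00 : 40.05 : 5.27

Element Gk pattern (n=1): 0.6592 : 0.3408
Element Mm pattern (n=2): 0.546121 : 0.385758 : 0.068121
Convolve the two distributions (both contribute in 2-u steps):
  M: 0.6592×0.546121 = 0.360003
  M+2: 0.6592×0.385758 + 0.3408×0.546121 = 0.440410
  M+4: 0.6592×0.068121 + 0.3408×0.385758 = 0.176372
  M+6: 0.3408×0.068121 = 0.023216
Scale to base peak (0.440410) = 100: 81.74 : 100.00 : 40.05 : 5.27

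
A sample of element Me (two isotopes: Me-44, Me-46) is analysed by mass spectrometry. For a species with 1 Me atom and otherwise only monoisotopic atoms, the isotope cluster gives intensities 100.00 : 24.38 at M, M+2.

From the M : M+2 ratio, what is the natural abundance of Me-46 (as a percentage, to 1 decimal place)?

19.6%

Let p = fractional abundance of Me-44. I(M+2)/I(M) = [C(1,1)·p^0·(1−p)] / p^1 = 1·(1−p)/p = 24.38/100.00 = 0.2438
(1−p)/p = 0.2438/1 = 0.2438  ⇒  p = 1/(1 + 0.2438) = 0.8040
Me-44: 80.4%, Me-46: 19.6%.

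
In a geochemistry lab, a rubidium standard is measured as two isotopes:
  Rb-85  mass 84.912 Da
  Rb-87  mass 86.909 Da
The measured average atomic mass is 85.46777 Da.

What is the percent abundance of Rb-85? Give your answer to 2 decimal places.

72.17%

Let x be the fractional abundance of Rb-85; then Rb-87 has abundance 1 − x.
84.912·x + 86.909·(1 − x) = 85.46777
(84.912 − 86.909)·x = 85.46777 − 86.909
x = -1.44123 / -1.997 = 0.72170 → 72.17% Rb-85, 27.83% Rb-87.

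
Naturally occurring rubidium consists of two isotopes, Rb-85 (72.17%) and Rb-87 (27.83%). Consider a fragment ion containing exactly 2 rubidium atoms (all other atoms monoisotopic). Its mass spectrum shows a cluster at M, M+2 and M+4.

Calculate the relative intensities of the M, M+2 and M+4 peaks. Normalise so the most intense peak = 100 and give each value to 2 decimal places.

Expanding (0.7217 + 0.2783)^2:
P(M) = 0.7217^2 = 0.520851
P(M+2) = 2 × 0.7217^1 × 0.2783^1 = 0.401698
P(M+4) = 0.2783^2 = 0.077451
The M peak is largest (0.520851); scaling to 100 gives 100.00 : 77.12 : 14.87.

100.00 : 77.12 : 14.87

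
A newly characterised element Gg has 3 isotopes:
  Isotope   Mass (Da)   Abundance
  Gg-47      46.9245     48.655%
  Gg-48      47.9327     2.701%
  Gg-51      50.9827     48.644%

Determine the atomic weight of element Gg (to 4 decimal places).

Ar = Σ fᵢ·mᵢ = 0.48655 × 46.9245 + 0.02701 × 47.9327 + 0.48644 × 50.9827
= 22.83112 + 1.29466 + 24.80002 = 48.92580 Da

48.9258 Da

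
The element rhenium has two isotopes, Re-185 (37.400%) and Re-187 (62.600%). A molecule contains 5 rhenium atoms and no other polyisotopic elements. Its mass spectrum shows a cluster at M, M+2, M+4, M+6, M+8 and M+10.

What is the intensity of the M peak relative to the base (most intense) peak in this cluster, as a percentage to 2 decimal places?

2.13%

(0.37400 + 0.62600)^5 gives M 0.0073, M+2 0.0612, M+4 0.2050, M+6 0.3431, M+8 0.2872, M+10 0.0961; the largest is M+6.
P(M+6) = C(5,3) × 0.37400^2 × 0.62600^3 = 10 × 0.139876 × 0.24531438 = 0.343136 (base)
P(M) = C(5,0) × 0.37400^5 × 0.62600^0 = 1 × 0.00731742 × 1.0000 = 0.007317
Relative intensity = 0.007317 / 0.343136 × 100 = 2.13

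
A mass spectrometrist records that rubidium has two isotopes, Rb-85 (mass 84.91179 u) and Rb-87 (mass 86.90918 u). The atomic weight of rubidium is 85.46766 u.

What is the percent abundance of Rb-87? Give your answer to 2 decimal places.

27.83%

Writing the weighted mean with unknown fraction x of Rb-85:
84.91179·x + 86.90918·(1 − x) = 85.46766
(84.91179 − 86.90918)·x = 85.46766 − 86.90918
x = -1.44152 / -1.99739 = 0.72170 → 72.17% Rb-85, 27.83% Rb-87.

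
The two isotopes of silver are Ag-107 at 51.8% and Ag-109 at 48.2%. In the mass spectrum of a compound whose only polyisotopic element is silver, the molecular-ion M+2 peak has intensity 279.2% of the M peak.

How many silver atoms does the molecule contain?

For n independent Ag atoms, I(M+2)/I(M) = n · (abundance Ag-109) / (abundance Ag-107) = n · 0.482/0.518.
n = 2.792 × 0.518/0.482 = 3.00 ≈ 3

3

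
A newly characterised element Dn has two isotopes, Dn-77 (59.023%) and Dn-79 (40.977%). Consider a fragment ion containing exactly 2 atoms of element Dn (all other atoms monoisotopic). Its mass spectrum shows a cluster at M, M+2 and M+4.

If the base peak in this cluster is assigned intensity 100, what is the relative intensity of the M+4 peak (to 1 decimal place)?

(0.59023 + 0.40977)^2 gives M 0.3484, M+2 0.4837, M+4 0.1679; the largest is M+2.
P(M+2) = C(2,1) × 0.59023^1 × 0.40977^1 = 2 × 0.59023 × 0.40977 = 0.483717 (base)
P(M+4) = C(2,2) × 0.59023^0 × 0.40977^2 = 1 × 1.0000 × 0.16791145 = 0.167911
Relative intensity = 0.167911 / 0.483717 × 100 = 34.7

34.7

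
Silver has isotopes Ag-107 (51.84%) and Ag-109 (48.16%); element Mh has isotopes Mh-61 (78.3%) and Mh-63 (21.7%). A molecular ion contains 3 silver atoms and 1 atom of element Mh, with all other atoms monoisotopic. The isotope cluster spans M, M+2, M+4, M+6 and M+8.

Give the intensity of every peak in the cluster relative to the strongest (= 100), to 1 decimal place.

Silver pattern (n=3): 0.13931407 : 0.38827347 : 0.36071085 : 0.11170161
Element Mh pattern (n=1): 0.7830 : 0.2170
Convolve the two distributions (both contribute in 2-u steps):
  M: 0.13931407×0.7830 = 0.109083
  M+2: 0.13931407×0.2170 + 0.38827347×0.7830 = 0.334249
  M+4: 0.38827347×0.2170 + 0.36071085×0.7830 = 0.366692
  M+6: 0.36071085×0.2170 + 0.11170161×0.7830 = 0.165737
  M+8: 0.11170161×0.2170 = 0.024239
Scale to base peak (0.366692) = 100: 29.7 : 91.2 : 100.0 : 45.2 : 6.6

29.7 : 91.2 : 100.0 : 45.2 : 6.6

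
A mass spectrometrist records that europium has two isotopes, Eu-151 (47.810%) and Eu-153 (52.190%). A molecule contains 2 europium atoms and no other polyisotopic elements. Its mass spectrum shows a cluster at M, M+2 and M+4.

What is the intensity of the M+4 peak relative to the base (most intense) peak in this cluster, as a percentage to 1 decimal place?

54.6%

Binomial terms of (0.47810 + 0.52190)^2: M 0.2286, M+2 0.4990, M+4 0.2724 → M+2 is the base peak.
P(M+2) = C(2,1) × 0.47810^1 × 0.52190^1 = 2 × 0.4781 × 0.5219 = 0.499041 (base)
P(M+4) = C(2,2) × 0.47810^0 × 0.52190^2 = 1 × 1.0000 × 0.27237961 = 0.272380
Relative intensity = 0.272380 / 0.499041 × 100 = 54.6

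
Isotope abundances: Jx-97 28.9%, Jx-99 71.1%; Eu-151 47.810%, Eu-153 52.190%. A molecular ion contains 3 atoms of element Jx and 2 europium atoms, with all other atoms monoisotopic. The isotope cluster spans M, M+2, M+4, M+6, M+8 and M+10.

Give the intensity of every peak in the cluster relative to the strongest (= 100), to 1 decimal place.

1.6 : 15.1 : 56.0 : 100.0 : 85.5 : 28.0

Element Jx pattern (n=3): 0.02413757 : 0.17815029 : 0.43828671 : 0.35942543
Europium pattern (n=2): 0.22857961 : 0.49904078 : 0.27237961
Convolve the two distributions (both contribute in 2-u steps):
  M: 0.02413757×0.22857961 = 0.005517
  M+2: 0.02413757×0.49904078 + 0.17815029×0.22857961 = 0.052767
  M+4: 0.02413757×0.27237961 + 0.17815029×0.49904078 + 0.43828671×0.22857961 = 0.195662
  M+6: 0.17815029×0.27237961 + 0.43828671×0.49904078 + 0.35942543×0.22857961 = 0.349405
  M+8: 0.43828671×0.27237961 + 0.35942543×0.49904078 = 0.298748
  M+10: 0.35942543×0.27237961 = 0.097900
Scale to base peak (0.349405) = 100: 1.6 : 15.1 : 56.0 : 100.0 : 85.5 : 28.0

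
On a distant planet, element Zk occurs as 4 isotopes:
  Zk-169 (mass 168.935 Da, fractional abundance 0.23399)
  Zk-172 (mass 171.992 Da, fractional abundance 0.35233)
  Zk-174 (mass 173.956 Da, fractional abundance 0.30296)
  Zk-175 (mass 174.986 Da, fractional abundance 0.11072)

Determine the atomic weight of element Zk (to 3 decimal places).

Weight each isotope mass by its fractional abundance: 0.23399 × 168.935 + 0.35233 × 171.992 + 0.30296 × 173.956 + 0.11072 × 174.986
= 39.5291 + 60.5979 + 52.7017 + 19.3744 = 172.2031 Da

172.203 Da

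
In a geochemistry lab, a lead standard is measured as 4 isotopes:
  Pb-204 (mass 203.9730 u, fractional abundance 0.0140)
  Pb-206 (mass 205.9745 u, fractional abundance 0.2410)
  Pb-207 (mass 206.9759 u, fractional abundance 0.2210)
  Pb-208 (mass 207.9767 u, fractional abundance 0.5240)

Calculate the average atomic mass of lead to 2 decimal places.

Ar = Σ fᵢ·mᵢ = 0.0140 × 203.9730 + 0.2410 × 205.9745 + 0.2210 × 206.9759 + 0.5240 × 207.9767
= 2.85562 + 49.63985 + 45.74167 + 108.97979 = 207.21693 u

207.22 u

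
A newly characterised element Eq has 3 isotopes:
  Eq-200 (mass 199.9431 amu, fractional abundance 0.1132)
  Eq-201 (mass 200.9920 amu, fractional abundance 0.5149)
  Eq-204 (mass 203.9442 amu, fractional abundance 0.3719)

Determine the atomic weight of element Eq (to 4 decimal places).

Weight each isotope mass by its fractional abundance: 0.1132 × 199.9431 + 0.5149 × 200.9920 + 0.3719 × 203.9442
= 22.63356 + 103.49078 + 75.84685 = 201.97119 amu

201.9712 amu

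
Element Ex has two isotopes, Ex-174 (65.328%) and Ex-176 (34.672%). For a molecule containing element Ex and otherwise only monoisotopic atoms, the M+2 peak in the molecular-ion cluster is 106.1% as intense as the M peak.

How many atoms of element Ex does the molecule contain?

With n Ex atoms, P(M+2)/P(M) = C(n,1)·p^(n−1)q / p^n = n·q/p = n · 0.34672/0.65328.
n = 1.061 × 0.65328/0.34672 = 2.00 ≈ 2

2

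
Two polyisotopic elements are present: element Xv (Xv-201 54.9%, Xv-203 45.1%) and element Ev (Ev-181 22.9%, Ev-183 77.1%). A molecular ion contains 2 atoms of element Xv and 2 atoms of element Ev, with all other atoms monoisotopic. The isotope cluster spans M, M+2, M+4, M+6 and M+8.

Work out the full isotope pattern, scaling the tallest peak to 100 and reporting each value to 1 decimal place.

Element Xv pattern (n=2): 0.301401 : 0.495198 : 0.203401
Element Ev pattern (n=2): 0.052441 : 0.353118 : 0.594441
Convolve the two distributions (both contribute in 2-u steps):
  M: 0.301401×0.052441 = 0.015806
  M+2: 0.301401×0.353118 + 0.495198×0.052441 = 0.132399
  M+4: 0.301401×0.594441 + 0.495198×0.353118 + 0.203401×0.052441 = 0.364695
  M+6: 0.495198×0.594441 + 0.203401×0.353118 = 0.366191
  M+8: 0.203401×0.594441 = 0.120910
Scale to base peak (0.366191) = 100: 4.3 : 36.2 : 99.6 : 100.0 : 33.0

4.3 : 36.2 : 99.6 : 100.0 : 33.0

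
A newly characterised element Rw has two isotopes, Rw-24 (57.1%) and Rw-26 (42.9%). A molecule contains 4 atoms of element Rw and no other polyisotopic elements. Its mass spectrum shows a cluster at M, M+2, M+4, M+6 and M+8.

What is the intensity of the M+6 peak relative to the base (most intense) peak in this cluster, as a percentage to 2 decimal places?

50.09%

(0.571 + 0.429)^4 gives M 0.1063, M+2 0.3195, M+4 0.3600, M+6 0.1803, M+8 0.0339; the largest is M+4.
P(M+4) = C(4,2) × 0.571^2 × 0.429^2 = 6 × 0.326041 × 0.184041 = 0.360029 (base)
P(M+6) = C(4,3) × 0.571^1 × 0.429^3 = 4 × 0.5710 × 0.07895359 = 0.180330
Relative intensity = 0.180330 / 0.360029 × 100 = 50.09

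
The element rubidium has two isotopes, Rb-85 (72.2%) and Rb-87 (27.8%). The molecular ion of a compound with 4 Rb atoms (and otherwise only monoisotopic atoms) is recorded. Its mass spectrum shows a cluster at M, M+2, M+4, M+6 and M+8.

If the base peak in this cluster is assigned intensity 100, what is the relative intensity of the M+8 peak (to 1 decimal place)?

Term probabilities: M 0.2717, M+2 0.4185, M+4 0.2417, M+6 0.0620, M+8 0.0060. Base peak = M+2.
P(M+2) = C(4,1) × 0.722^3 × 0.278^1 = 4 × 0.37636705 × 0.2780 = 0.418520 (base)
P(M+8) = C(4,4) × 0.722^0 × 0.278^4 = 1 × 1.0000 × 0.00597282 = 0.005973
Relative intensity = 0.005973 / 0.418520 × 100 = 1.4

1.4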